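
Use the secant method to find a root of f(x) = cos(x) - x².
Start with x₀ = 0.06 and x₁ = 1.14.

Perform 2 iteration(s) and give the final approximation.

f(x) = cos(x) - x²
x₀ = 0.06, x₁ = 1.14

Secant formula: x_{n+1} = x_n - f(x_n)(x_n - x_{n-1})/(f(x_n) - f(x_{n-1}))

Iteration 1:
  f(0.060000) = 0.994601
  f(1.140000) = -0.882005
  x_2 = 1.140000 - (-0.882005)×(1.140000 - 0.060000)/(-0.882005 - 0.994601)
       = 0.632400
Iteration 2:
  f(1.140000) = -0.882005
  f(0.632400) = 0.406682
  x_3 = 0.632400 - 0.406682×(0.632400 - 1.140000)/(0.406682 - (-0.882005))
       = 0.792587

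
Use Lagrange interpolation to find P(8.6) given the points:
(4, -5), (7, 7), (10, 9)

Lagrange interpolation formula:
P(x) = Σ yᵢ × Lᵢ(x)
where Lᵢ(x) = Π_{j≠i} (x - xⱼ)/(xᵢ - xⱼ)

L_0(8.6) = (8.6 - 7)/(4 - 7) × (8.6 - 10)/(4 - 10) = -0.124444
L_1(8.6) = (8.6 - 4)/(7 - 4) × (8.6 - 10)/(7 - 10) = 0.715556
L_2(8.6) = (8.6 - 4)/(10 - 4) × (8.6 - 7)/(10 - 7) = 0.408889

P(8.6) = (-5)×L_0(8.6) + 7×L_1(8.6) + 9×L_2(8.6)
P(8.6) = 9.311111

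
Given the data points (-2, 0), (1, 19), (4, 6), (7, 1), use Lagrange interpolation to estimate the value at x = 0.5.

Lagrange interpolation formula:
P(x) = Σ yᵢ × Lᵢ(x)
where Lᵢ(x) = Π_{j≠i} (x - xⱼ)/(xᵢ - xⱼ)

L_0(0.5) = (0.5 - 1)/(-2 - 1) × (0.5 - 4)/(-2 - 4) × (0.5 - 7)/(-2 - 7) = 0.070216
L_1(0.5) = (0.5 - (-2))/(1 - (-2)) × (0.5 - 4)/(1 - 4) × (0.5 - 7)/(1 - 7) = 1.053241
L_2(0.5) = (0.5 - (-2))/(4 - (-2)) × (0.5 - 1)/(4 - 1) × (0.5 - 7)/(4 - 7) = -0.150463
L_3(0.5) = (0.5 - (-2))/(7 - (-2)) × (0.5 - 1)/(7 - 1) × (0.5 - 4)/(7 - 4) = 0.027006

P(0.5) = 0×L_0(0.5) + 19×L_1(0.5) + 6×L_2(0.5) + 1×L_3(0.5)
P(0.5) = 19.135802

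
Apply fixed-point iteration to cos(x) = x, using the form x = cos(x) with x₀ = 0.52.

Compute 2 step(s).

Equation: cos(x) = x
Fixed-point form: x = cos(x)
x₀ = 0.52

x_1 = g(0.520000) = 0.867819
x_2 = g(0.867819) = 0.646492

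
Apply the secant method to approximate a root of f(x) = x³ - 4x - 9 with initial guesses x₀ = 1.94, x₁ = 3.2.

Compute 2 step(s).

f(x) = x³ - 4x - 9
x₀ = 1.94, x₁ = 3.2

Secant formula: x_{n+1} = x_n - f(x_n)(x_n - x_{n-1})/(f(x_n) - f(x_{n-1}))

Iteration 1:
  f(1.940000) = -9.458616
  f(3.200000) = 10.968000
  x_2 = 3.200000 - 10.968000×(3.200000 - 1.940000)/(10.968000 - (-9.458616))
       = 2.523447
Iteration 2:
  f(3.200000) = 10.968000
  f(2.523447) = -3.025014
  x_3 = 2.523447 - (-3.025014)×(2.523447 - 3.200000)/(-3.025014 - 10.968000)
       = 2.669705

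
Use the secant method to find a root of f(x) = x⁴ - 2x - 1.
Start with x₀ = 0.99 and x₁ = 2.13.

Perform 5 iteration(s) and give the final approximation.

f(x) = x⁴ - 2x - 1
x₀ = 0.99, x₁ = 2.13

Secant formula: x_{n+1} = x_n - f(x_n)(x_n - x_{n-1})/(f(x_n) - f(x_{n-1}))

Iteration 1:
  f(0.990000) = -2.019404
  f(2.130000) = 15.323462
  x_2 = 2.130000 - 15.323462×(2.130000 - 0.990000)/(15.323462 - (-2.019404))
       = 1.122742
Iteration 2:
  f(2.130000) = 15.323462
  f(1.122742) = -1.656500
  x_3 = 1.122742 - (-1.656500)×(1.122742 - 2.130000)/(-1.656500 - 15.323462)
       = 1.221006
Iteration 3:
  f(1.122742) = -1.656500
  f(1.221006) = -1.219362
  x_4 = 1.221006 - (-1.219362)×(1.221006 - 1.122742)/(-1.219362 - (-1.656500))
       = 1.495106
Iteration 4:
  f(1.221006) = -1.219362
  f(1.495106) = 1.006544
  x_5 = 1.495106 - 1.006544×(1.495106 - 1.221006)/(1.006544 - (-1.219362))
       = 1.371159
Iteration 5:
  f(1.495106) = 1.006544
  f(1.371159) = -0.207625
  x_6 = 1.371159 - (-0.207625)×(1.371159 - 1.495106)/(-0.207625 - 1.006544)
       = 1.392355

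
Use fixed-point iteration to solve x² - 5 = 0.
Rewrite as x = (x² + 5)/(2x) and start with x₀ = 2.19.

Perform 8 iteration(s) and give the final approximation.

Equation: x² - 5 = 0
Fixed-point form: x = (x² + 5)/(2x)
x₀ = 2.19

x_1 = g(2.190000) = 2.236553
x_2 = g(2.236553) = 2.236068
x_3 = g(2.236068) = 2.236068
x_4 = g(2.236068) = 2.236068
x_5 = g(2.236068) = 2.236068
x_6 = g(2.236068) = 2.236068
x_7 = g(2.236068) = 2.236068
x_8 = g(2.236068) = 2.236068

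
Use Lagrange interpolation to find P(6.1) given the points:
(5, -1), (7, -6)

Lagrange interpolation formula:
P(x) = Σ yᵢ × Lᵢ(x)
where Lᵢ(x) = Π_{j≠i} (x - xⱼ)/(xᵢ - xⱼ)

L_0(6.1) = (6.1 - 7)/(5 - 7) = 0.450000
L_1(6.1) = (6.1 - 5)/(7 - 5) = 0.550000

P(6.1) = (-1)×L_0(6.1) + (-6)×L_1(6.1)
P(6.1) = -3.750000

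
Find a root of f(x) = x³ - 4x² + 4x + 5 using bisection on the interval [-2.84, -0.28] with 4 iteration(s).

f(x) = x³ - 4x² + 4x + 5
Initial interval: [-2.84, -0.28]

Iteration 1:
  c_1 = (-2.840000 + (-0.280000))/2 = -1.560000
  f(c_1) = f(-1.560000) = -14.770816
  f(a) × f(c) ≥ 0, new interval: [-1.560000, -0.280000]
Iteration 2:
  c_2 = (-1.560000 + (-0.280000))/2 = -0.920000
  f(c_2) = f(-0.920000) = -2.844288
  f(a) × f(c) ≥ 0, new interval: [-0.920000, -0.280000]
Iteration 3:
  c_3 = (-0.920000 + (-0.280000))/2 = -0.600000
  f(c_3) = f(-0.600000) = 0.944000
  f(a) × f(c) < 0, new interval: [-0.920000, -0.600000]
Iteration 4:
  c_4 = (-0.920000 + (-0.600000))/2 = -0.760000
  f(c_4) = f(-0.760000) = -0.789376
  f(a) × f(c) ≥ 0, new interval: [-0.760000, -0.600000]

After 4 iteration(s), the approximation is c_4 = -0.760000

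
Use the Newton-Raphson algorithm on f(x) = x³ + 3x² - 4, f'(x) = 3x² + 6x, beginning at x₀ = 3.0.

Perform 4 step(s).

f(x) = x³ + 3x² - 4
f'(x) = 3x² + 6x
x₀ = 3.0

Newton-Raphson formula: x_{n+1} = x_n - f(x_n)/f'(x_n)

Iteration 1:
  f(3.000000) = 50.000000
  f'(3.000000) = 45.000000
  x_1 = 3.000000 - 50.000000/45.000000 = 1.888889
Iteration 2:
  f(1.888889) = 13.443073
  f'(1.888889) = 22.037037
  x_2 = 1.888889 - 13.443073/22.037037 = 1.278867
Iteration 3:
  f(1.278867) = 2.998092
  f'(1.278867) = 12.579706
  x_3 = 1.278867 - 2.998092/12.579706 = 1.040539
Iteration 4:
  f(1.040539) = 0.374782
  f'(1.040539) = 9.491404
  x_4 = 1.040539 - 0.374782/9.491404 = 1.001053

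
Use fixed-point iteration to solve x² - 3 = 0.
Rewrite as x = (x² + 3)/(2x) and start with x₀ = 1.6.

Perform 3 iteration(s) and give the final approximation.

Equation: x² - 3 = 0
Fixed-point form: x = (x² + 3)/(2x)
x₀ = 1.6

x_1 = g(1.600000) = 1.737500
x_2 = g(1.737500) = 1.732059
x_3 = g(1.732059) = 1.732051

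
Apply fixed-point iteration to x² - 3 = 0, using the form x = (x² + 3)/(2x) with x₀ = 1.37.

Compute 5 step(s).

Equation: x² - 3 = 0
Fixed-point form: x = (x² + 3)/(2x)
x₀ = 1.37

x_1 = g(1.370000) = 1.779891
x_2 = g(1.779891) = 1.732694
x_3 = g(1.732694) = 1.732051
x_4 = g(1.732051) = 1.732051
x_5 = g(1.732051) = 1.732051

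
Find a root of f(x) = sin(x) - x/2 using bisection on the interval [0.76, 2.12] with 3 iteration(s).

f(x) = sin(x) - x/2
Initial interval: [0.76, 2.12]

Iteration 1:
  c_1 = (0.760000 + 2.120000)/2 = 1.440000
  f(c_1) = f(1.440000) = 0.271458
  f(a) × f(c) ≥ 0, new interval: [1.440000, 2.120000]
Iteration 2:
  c_2 = (1.440000 + 2.120000)/2 = 1.780000
  f(c_2) = f(1.780000) = 0.088197
  f(a) × f(c) ≥ 0, new interval: [1.780000, 2.120000]
Iteration 3:
  c_3 = (1.780000 + 2.120000)/2 = 1.950000
  f(c_3) = f(1.950000) = -0.046040
  f(a) × f(c) < 0, new interval: [1.780000, 1.950000]

After 3 iteration(s), the approximation is c_3 = 1.950000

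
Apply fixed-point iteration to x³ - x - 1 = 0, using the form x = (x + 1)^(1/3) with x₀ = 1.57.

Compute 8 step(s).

Equation: x³ - x - 1 = 0
Fixed-point form: x = (x + 1)^(1/3)
x₀ = 1.57

x_1 = g(1.570000) = 1.369760
x_2 = g(1.369760) = 1.333219
x_3 = g(1.333219) = 1.326331
x_4 = g(1.326331) = 1.325024
x_5 = g(1.325024) = 1.324776
x_6 = g(1.324776) = 1.324729
x_7 = g(1.324729) = 1.324720
x_8 = g(1.324720) = 1.324718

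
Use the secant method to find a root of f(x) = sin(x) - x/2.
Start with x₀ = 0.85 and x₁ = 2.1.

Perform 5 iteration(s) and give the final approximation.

f(x) = sin(x) - x/2
x₀ = 0.85, x₁ = 2.1

Secant formula: x_{n+1} = x_n - f(x_n)(x_n - x_{n-1})/(f(x_n) - f(x_{n-1}))

Iteration 1:
  f(0.850000) = 0.326280
  f(2.100000) = -0.186791
  x_2 = 2.100000 - (-0.186791)×(2.100000 - 0.850000)/(-0.186791 - 0.326280)
       = 1.644920
Iteration 2:
  f(2.100000) = -0.186791
  f(1.644920) = 0.174794
  x_3 = 1.644920 - 0.174794×(1.644920 - 2.100000)/(0.174794 - (-0.186791))
       = 1.864911
Iteration 3:
  f(1.644920) = 0.174794
  f(1.864911) = 0.024604
  x_4 = 1.864911 - 0.024604×(1.864911 - 1.644920)/(0.024604 - 0.174794)
       = 1.900949
Iteration 4:
  f(1.864911) = 0.024604
  f(1.900949) = -0.004482
  x_5 = 1.900949 - (-0.004482)×(1.900949 - 1.864911)/(-0.004482 - 0.024604)
       = 1.895396
Iteration 5:
  f(1.900949) = -0.004482
  f(1.895396) = 0.000080
  x_6 = 1.895396 - 0.000080×(1.895396 - 1.900949)/(0.000080 - (-0.004482))
       = 1.895494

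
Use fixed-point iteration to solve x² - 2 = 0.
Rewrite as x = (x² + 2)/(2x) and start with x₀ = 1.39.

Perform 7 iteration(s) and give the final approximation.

Equation: x² - 2 = 0
Fixed-point form: x = (x² + 2)/(2x)
x₀ = 1.39

x_1 = g(1.390000) = 1.414424
x_2 = g(1.414424) = 1.414214
x_3 = g(1.414214) = 1.414214
x_4 = g(1.414214) = 1.414214
x_5 = g(1.414214) = 1.414214
x_6 = g(1.414214) = 1.414214
x_7 = g(1.414214) = 1.414214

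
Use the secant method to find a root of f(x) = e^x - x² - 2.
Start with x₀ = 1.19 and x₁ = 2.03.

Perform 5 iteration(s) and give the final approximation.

f(x) = e^x - x² - 2
x₀ = 1.19, x₁ = 2.03

Secant formula: x_{n+1} = x_n - f(x_n)(x_n - x_{n-1})/(f(x_n) - f(x_{n-1}))

Iteration 1:
  f(1.190000) = -0.129019
  f(2.030000) = 1.493186
  x_2 = 2.030000 - 1.493186×(2.030000 - 1.190000)/(1.493186 - (-0.129019))
       = 1.256808
Iteration 2:
  f(2.030000) = 1.493186
  f(1.256808) = -0.065380
  x_3 = 1.256808 - (-0.065380)×(1.256808 - 2.030000)/(-0.065380 - 1.493186)
       = 1.289242
Iteration 3:
  f(1.256808) = -0.065380
  f(1.289242) = -0.032111
  x_4 = 1.289242 - (-0.032111)×(1.289242 - 1.256808)/(-0.032111 - (-0.065380))
       = 1.320547
Iteration 4:
  f(1.289242) = -0.032111
  f(1.320547) = 0.001625
  x_5 = 1.320547 - 0.001625×(1.320547 - 1.289242)/(0.001625 - (-0.032111))
       = 1.319039
Iteration 5:
  f(1.320547) = 0.001625
  f(1.319039) = -0.000038
  x_6 = 1.319039 - (-0.000038)×(1.319039 - 1.320547)/(-0.000038 - 0.001625)
       = 1.319074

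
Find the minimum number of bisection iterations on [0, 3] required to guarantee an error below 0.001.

We need (b-a)/2^n ≤ 0.001
(3 - 0)/2^n ≤ 0.001
3/2^n ≤ 0.001
2^n ≥ 3000
n ≥ log₂(3000) = 11.55
n ≥ 12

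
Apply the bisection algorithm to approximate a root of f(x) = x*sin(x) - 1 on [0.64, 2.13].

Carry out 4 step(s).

f(x) = x*sin(x) - 1
Initial interval: [0.64, 2.13]

Iteration 1:
  c_1 = (0.640000 + 2.130000)/2 = 1.385000
  f(c_1) = f(1.385000) = 0.361163
  f(a) × f(c) < 0, new interval: [0.640000, 1.385000]
Iteration 2:
  c_2 = (0.640000 + 1.385000)/2 = 1.012500
  f(c_2) = f(1.012500) = -0.141239
  f(a) × f(c) ≥ 0, new interval: [1.012500, 1.385000]
Iteration 3:
  c_3 = (1.012500 + 1.385000)/2 = 1.198750
  f(c_3) = f(1.198750) = 0.116738
  f(a) × f(c) < 0, new interval: [1.012500, 1.198750]
Iteration 4:
  c_4 = (1.012500 + 1.198750)/2 = 1.105625
  f(c_4) = f(1.105625) = -0.011853
  f(a) × f(c) ≥ 0, new interval: [1.105625, 1.198750]

After 4 iteration(s), the approximation is c_4 = 1.105625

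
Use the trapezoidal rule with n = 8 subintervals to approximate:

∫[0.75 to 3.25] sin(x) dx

f(x) = sin(x)
a = 0.75, b = 3.25, n = 8
h = (b - a)/n = 0.312500

Trapezoidal rule: (h/2)[f(x₀) + 2f(x₁) + 2f(x₂) + ... + f(xₙ)]

x_0 = 0.7500, f(x_0) = 0.681639, coefficient = 1
x_1 = 1.0625, f(x_1) = 0.873575, coefficient = 2
x_2 = 1.3750, f(x_2) = 0.980893, coefficient = 2
x_3 = 1.6875, f(x_3) = 0.993198, coefficient = 2
x_4 = 2.0000, f(x_4) = 0.909297, coefficient = 2
x_5 = 2.3125, f(x_5) = 0.737319, coefficient = 2
x_6 = 2.6250, f(x_6) = 0.493920, coefficient = 2
x_7 = 2.9375, f(x_7) = 0.202679, coefficient = 2
x_8 = 3.2500, f(x_8) = -0.108195, coefficient = 1

I ≈ (0.312500/2) × 10.955206 = 1.711751
Exact value: 1.725819
Error: 0.014068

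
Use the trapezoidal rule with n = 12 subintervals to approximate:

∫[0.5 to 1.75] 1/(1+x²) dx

f(x) = 1/(1+x²)
a = 0.5, b = 1.75, n = 12
h = (b - a)/n = 0.104167

Trapezoidal rule: (h/2)[f(x₀) + 2f(x₁) + 2f(x₂) + ... + f(xₙ)]

x_0 = 0.5000, f(x_0) = 0.800000, coefficient = 1
x_1 = 0.6042, f(x_1) = 0.732591, coefficient = 2
x_2 = 0.7083, f(x_2) = 0.665896, coefficient = 2
x_3 = 0.8125, f(x_3) = 0.602353, coefficient = 2
x_4 = 0.9167, f(x_4) = 0.543396, coefficient = 2
x_5 = 1.0208, f(x_5) = 0.489692, coefficient = 2
x_6 = 1.1250, f(x_6) = 0.441379, coefficient = 2
x_7 = 1.2292, f(x_7) = 0.398271, coefficient = 2
x_8 = 1.3333, f(x_8) = 0.360000, coefficient = 2
x_9 = 1.4375, f(x_9) = 0.326115, coefficient = 2
x_10 = 1.5417, f(x_10) = 0.296144, coefficient = 2
x_11 = 1.6458, f(x_11) = 0.269631, coefficient = 2
x_12 = 1.7500, f(x_12) = 0.246154, coefficient = 1

I ≈ (0.104167/2) × 11.297092 = 0.588390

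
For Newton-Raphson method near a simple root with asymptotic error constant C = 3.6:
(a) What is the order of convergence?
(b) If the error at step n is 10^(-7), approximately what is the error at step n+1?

(a) Newton-Raphson has quadratic (order 2) convergence near simple roots.
    This means |e_{n+1}| ≈ C|e_n|².

(b) With |e_n| = 10^(-7) and C = 3.6:
    |e_{n+1}| ≈ 3.6 × (10^(-7))² = 3.6 × 10^(-14)

(a) 2 (quadratic); (b) |e_{n+1}| ≈ 3.600e-14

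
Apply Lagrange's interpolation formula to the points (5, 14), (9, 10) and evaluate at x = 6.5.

Lagrange interpolation formula:
P(x) = Σ yᵢ × Lᵢ(x)
where Lᵢ(x) = Π_{j≠i} (x - xⱼ)/(xᵢ - xⱼ)

L_0(6.5) = (6.5 - 9)/(5 - 9) = 0.625000
L_1(6.5) = (6.5 - 5)/(9 - 5) = 0.375000

P(6.5) = 14×L_0(6.5) + 10×L_1(6.5)
P(6.5) = 12.500000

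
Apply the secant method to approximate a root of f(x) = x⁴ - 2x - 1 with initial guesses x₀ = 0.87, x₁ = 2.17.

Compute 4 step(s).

f(x) = x⁴ - 2x - 1
x₀ = 0.87, x₁ = 2.17

Secant formula: x_{n+1} = x_n - f(x_n)(x_n - x_{n-1})/(f(x_n) - f(x_{n-1}))

Iteration 1:
  f(0.870000) = -2.167102
  f(2.170000) = 16.833739
  x_2 = 2.170000 - 16.833739×(2.170000 - 0.870000)/(16.833739 - (-2.167102))
       = 1.018269
Iteration 2:
  f(2.170000) = 16.833739
  f(1.018269) = -1.961435
  x_3 = 1.018269 - (-1.961435)×(1.018269 - 2.170000)/(-1.961435 - 16.833739)
       = 1.138462
Iteration 3:
  f(1.018269) = -1.961435
  f(1.138462) = -1.597061
  x_4 = 1.138462 - (-1.597061)×(1.138462 - 1.018269)/(-1.597061 - (-1.961435))
       = 1.665270
Iteration 4:
  f(1.138462) = -1.597061
  f(1.665270) = 3.359674
  x_5 = 1.665270 - 3.359674×(1.665270 - 1.138462)/(3.359674 - (-1.597061))
       = 1.308199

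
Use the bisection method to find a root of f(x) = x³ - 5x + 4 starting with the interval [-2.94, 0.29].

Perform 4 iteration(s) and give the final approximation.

f(x) = x³ - 5x + 4
Initial interval: [-2.94, 0.29]

Iteration 1:
  c_1 = (-2.940000 + 0.290000)/2 = -1.325000
  f(c_1) = f(-1.325000) = 8.298797
  f(a) × f(c) < 0, new interval: [-2.940000, -1.325000]
Iteration 2:
  c_2 = (-2.940000 + (-1.325000))/2 = -2.132500
  f(c_2) = f(-2.132500) = 4.964836
  f(a) × f(c) < 0, new interval: [-2.940000, -2.132500]
Iteration 3:
  c_3 = (-2.940000 + (-2.132500))/2 = -2.536250
  f(c_3) = f(-2.536250) = 0.366659
  f(a) × f(c) < 0, new interval: [-2.940000, -2.536250]
Iteration 4:
  c_4 = (-2.940000 + (-2.536250))/2 = -2.738125
  f(c_4) = f(-2.738125) = -2.837998
  f(a) × f(c) ≥ 0, new interval: [-2.738125, -2.536250]

After 4 iteration(s), the approximation is c_4 = -2.738125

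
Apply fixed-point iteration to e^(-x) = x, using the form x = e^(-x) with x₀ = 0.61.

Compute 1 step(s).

Equation: e^(-x) = x
Fixed-point form: x = e^(-x)
x₀ = 0.61

x_1 = g(0.610000) = 0.543351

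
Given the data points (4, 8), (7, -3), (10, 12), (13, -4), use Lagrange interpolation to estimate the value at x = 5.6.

Lagrange interpolation formula:
P(x) = Σ yᵢ × Lᵢ(x)
where Lᵢ(x) = Π_{j≠i} (x - xⱼ)/(xᵢ - xⱼ)

L_0(5.6) = (5.6 - 7)/(4 - 7) × (5.6 - 10)/(4 - 10) × (5.6 - 13)/(4 - 13) = 0.281383
L_1(5.6) = (5.6 - 4)/(7 - 4) × (5.6 - 10)/(7 - 10) × (5.6 - 13)/(7 - 13) = 0.964741
L_2(5.6) = (5.6 - 4)/(10 - 4) × (5.6 - 7)/(10 - 7) × (5.6 - 13)/(10 - 13) = -0.306963
L_3(5.6) = (5.6 - 4)/(13 - 4) × (5.6 - 7)/(13 - 7) × (5.6 - 10)/(13 - 10) = 0.060840

P(5.6) = 8×L_0(5.6) + (-3)×L_1(5.6) + 12×L_2(5.6) + (-4)×L_3(5.6)
P(5.6) = -4.570074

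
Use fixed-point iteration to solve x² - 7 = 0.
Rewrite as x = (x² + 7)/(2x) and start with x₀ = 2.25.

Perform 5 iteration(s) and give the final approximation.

Equation: x² - 7 = 0
Fixed-point form: x = (x² + 7)/(2x)
x₀ = 2.25

x_1 = g(2.250000) = 2.680556
x_2 = g(2.680556) = 2.645977
x_3 = g(2.645977) = 2.645751
x_4 = g(2.645751) = 2.645751
x_5 = g(2.645751) = 2.645751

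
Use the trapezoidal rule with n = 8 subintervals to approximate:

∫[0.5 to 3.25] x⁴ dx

f(x) = x⁴
a = 0.5, b = 3.25, n = 8
h = (b - a)/n = 0.343750

Trapezoidal rule: (h/2)[f(x₀) + 2f(x₁) + 2f(x₂) + ... + f(xₙ)]

x_0 = 0.5000, f(x_0) = 0.062500, coefficient = 1
x_1 = 0.8438, f(x_1) = 0.506822, coefficient = 2
x_2 = 1.1875, f(x_2) = 1.988541, coefficient = 2
x_3 = 1.5312, f(x_3) = 5.497743, coefficient = 2
x_4 = 1.8750, f(x_4) = 12.359619, coefficient = 2
x_5 = 2.2188, f(x_5) = 24.234468, coefficient = 2
x_6 = 2.5625, f(x_6) = 43.117691, coefficient = 2
x_7 = 2.9062, f(x_7) = 71.339799, coefficient = 2
x_8 = 3.2500, f(x_8) = 111.566406, coefficient = 1

I ≈ (0.343750/2) × 429.718269 = 73.857828
Exact value: 72.511914
Error: 1.345913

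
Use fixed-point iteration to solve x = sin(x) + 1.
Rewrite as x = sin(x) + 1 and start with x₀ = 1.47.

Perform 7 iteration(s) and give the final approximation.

Equation: x = sin(x) + 1
Fixed-point form: x = sin(x) + 1
x₀ = 1.47

x_1 = g(1.470000) = 1.994924
x_2 = g(1.994924) = 1.911398
x_3 = g(1.911398) = 1.942554
x_4 = g(1.942554) = 1.931690
x_5 = g(1.931690) = 1.935582
x_6 = g(1.935582) = 1.934200
x_7 = g(1.934200) = 1.934692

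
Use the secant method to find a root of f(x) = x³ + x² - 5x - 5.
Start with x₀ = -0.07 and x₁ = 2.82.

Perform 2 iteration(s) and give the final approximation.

f(x) = x³ + x² - 5x - 5
x₀ = -0.07, x₁ = 2.82

Secant formula: x_{n+1} = x_n - f(x_n)(x_n - x_{n-1})/(f(x_n) - f(x_{n-1}))

Iteration 1:
  f(-0.070000) = -4.645443
  f(2.820000) = 11.278168
  x_2 = 2.820000 - 11.278168×(2.820000 - (-0.070000))/(11.278168 - (-4.645443))
       = 0.773108
Iteration 2:
  f(2.820000) = 11.278168
  f(0.773108) = -7.805761
  x_3 = 0.773108 - (-7.805761)×(0.773108 - 2.820000)/(-7.805761 - 11.278168)
       = 1.610334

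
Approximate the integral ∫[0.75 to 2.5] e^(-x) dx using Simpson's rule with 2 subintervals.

f(x) = e^(-x)
a = 0.75, b = 2.5, n = 2
h = (b - a)/n = 0.875000

Simpson's rule: (h/3)[f(x₀) + 4f(x₁) + 2f(x₂) + ... + f(xₙ)]

x_0 = 0.7500, f(x_0) = 0.472367, coefficient = 1
x_1 = 1.6250, f(x_1) = 0.196912, coefficient = 4
x_2 = 2.5000, f(x_2) = 0.082085, coefficient = 1

I ≈ (0.875000/3) × 1.342098 = 0.391445
Exact value: 0.390282
Error: 0.001164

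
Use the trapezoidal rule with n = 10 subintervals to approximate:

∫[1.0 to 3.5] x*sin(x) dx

f(x) = x*sin(x)
a = 1.0, b = 3.5, n = 10
h = (b - a)/n = 0.250000

Trapezoidal rule: (h/2)[f(x₀) + 2f(x₁) + 2f(x₂) + ... + f(xₙ)]

x_0 = 1.0000, f(x_0) = 0.841471, coefficient = 1
x_1 = 1.2500, f(x_1) = 1.186231, coefficient = 2
x_2 = 1.5000, f(x_2) = 1.496242, coefficient = 2
x_3 = 1.7500, f(x_3) = 1.721975, coefficient = 2
x_4 = 2.0000, f(x_4) = 1.818595, coefficient = 2
x_5 = 2.2500, f(x_5) = 1.750665, coefficient = 2
x_6 = 2.5000, f(x_6) = 1.496180, coefficient = 2
x_7 = 2.7500, f(x_7) = 1.049568, coefficient = 2
x_8 = 3.0000, f(x_8) = 0.423360, coefficient = 2
x_9 = 3.2500, f(x_9) = -0.351634, coefficient = 2
x_10 = 3.5000, f(x_10) = -1.227741, coefficient = 1

I ≈ (0.250000/2) × 20.796094 = 2.599512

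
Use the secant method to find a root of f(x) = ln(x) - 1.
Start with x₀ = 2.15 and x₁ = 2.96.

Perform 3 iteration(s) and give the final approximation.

f(x) = ln(x) - 1
x₀ = 2.15, x₁ = 2.96

Secant formula: x_{n+1} = x_n - f(x_n)(x_n - x_{n-1})/(f(x_n) - f(x_{n-1}))

Iteration 1:
  f(2.150000) = -0.234532
  f(2.960000) = 0.085189
  x_2 = 2.960000 - 0.085189×(2.960000 - 2.150000)/(0.085189 - (-0.234532))
       = 2.744177
Iteration 2:
  f(2.960000) = 0.085189
  f(2.744177) = 0.009481
  x_3 = 2.744177 - 0.009481×(2.744177 - 2.960000)/(0.009481 - 0.085189)
       = 2.717149
Iteration 3:
  f(2.744177) = 0.009481
  f(2.717149) = -0.000417
  x_4 = 2.717149 - (-0.000417)×(2.717149 - 2.744177)/(-0.000417 - 0.009481)
       = 2.718287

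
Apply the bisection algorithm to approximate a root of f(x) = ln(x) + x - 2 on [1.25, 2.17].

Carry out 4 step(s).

f(x) = ln(x) + x - 2
Initial interval: [1.25, 2.17]

Iteration 1:
  c_1 = (1.250000 + 2.170000)/2 = 1.710000
  f(c_1) = f(1.710000) = 0.246493
  f(a) × f(c) < 0, new interval: [1.250000, 1.710000]
Iteration 2:
  c_2 = (1.250000 + 1.710000)/2 = 1.480000
  f(c_2) = f(1.480000) = -0.127958
  f(a) × f(c) ≥ 0, new interval: [1.480000, 1.710000]
Iteration 3:
  c_3 = (1.480000 + 1.710000)/2 = 1.595000
  f(c_3) = f(1.595000) = 0.061874
  f(a) × f(c) < 0, new interval: [1.480000, 1.595000]
Iteration 4:
  c_4 = (1.480000 + 1.595000)/2 = 1.537500
  f(c_4) = f(1.537500) = -0.032342
  f(a) × f(c) ≥ 0, new interval: [1.537500, 1.595000]

After 4 iteration(s), the approximation is c_4 = 1.537500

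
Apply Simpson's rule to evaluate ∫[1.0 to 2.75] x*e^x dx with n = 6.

f(x) = x*e^x
a = 1.0, b = 2.75, n = 6
h = (b - a)/n = 0.291667

Simpson's rule: (h/3)[f(x₀) + 4f(x₁) + 2f(x₂) + ... + f(xₙ)]

x_0 = 1.0000, f(x_0) = 2.718282, coefficient = 1
x_1 = 1.2917, f(x_1) = 4.700176, coefficient = 4
x_2 = 1.5833, f(x_2) = 7.712679, coefficient = 2
x_3 = 1.8750, f(x_3) = 12.226536, coefficient = 4
x_4 = 2.1667, f(x_4) = 18.913133, coefficient = 2
x_5 = 2.4583, f(x_5) = 28.726411, coefficient = 4
x_6 = 2.7500, f(x_6) = 43.017238, coefficient = 1

I ≈ (0.291667/3) × 281.599638 = 27.377743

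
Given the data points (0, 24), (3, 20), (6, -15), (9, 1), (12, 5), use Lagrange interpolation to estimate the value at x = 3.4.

Lagrange interpolation formula:
P(x) = Σ yᵢ × Lᵢ(x)
where Lᵢ(x) = Π_{j≠i} (x - xⱼ)/(xᵢ - xⱼ)

L_0(3.4) = (3.4 - 3)/(0 - 3) × (3.4 - 6)/(0 - 6) × (3.4 - 9)/(0 - 9) × (3.4 - 12)/(0 - 12) = -0.025765
L_1(3.4) = (3.4 - 0)/(3 - 0) × (3.4 - 6)/(3 - 6) × (3.4 - 9)/(3 - 9) × (3.4 - 12)/(3 - 12) = 0.875997
L_2(3.4) = (3.4 - 0)/(6 - 0) × (3.4 - 3)/(6 - 3) × (3.4 - 9)/(6 - 9) × (3.4 - 12)/(6 - 12) = 0.202153
L_3(3.4) = (3.4 - 0)/(9 - 0) × (3.4 - 3)/(9 - 3) × (3.4 - 6)/(9 - 6) × (3.4 - 12)/(9 - 12) = -0.062571
L_4(3.4) = (3.4 - 0)/(12 - 0) × (3.4 - 3)/(12 - 3) × (3.4 - 6)/(12 - 6) × (3.4 - 9)/(12 - 9) = 0.010186

P(3.4) = 24×L_0(3.4) + 20×L_1(3.4) + (-15)×L_2(3.4) + 1×L_3(3.4) + 5×L_4(3.4)
P(3.4) = 13.857646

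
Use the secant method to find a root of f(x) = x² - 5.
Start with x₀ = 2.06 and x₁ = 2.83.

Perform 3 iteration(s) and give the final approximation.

f(x) = x² - 5
x₀ = 2.06, x₁ = 2.83

Secant formula: x_{n+1} = x_n - f(x_n)(x_n - x_{n-1})/(f(x_n) - f(x_{n-1}))

Iteration 1:
  f(2.060000) = -0.756400
  f(2.830000) = 3.008900
  x_2 = 2.830000 - 3.008900×(2.830000 - 2.060000)/(3.008900 - (-0.756400))
       = 2.214683
Iteration 2:
  f(2.830000) = 3.008900
  f(2.214683) = -0.095179
  x_3 = 2.214683 - (-0.095179)×(2.214683 - 2.830000)/(-0.095179 - 3.008900)
       = 2.233550
Iteration 3:
  f(2.214683) = -0.095179
  f(2.233550) = -0.011253
  x_4 = 2.233550 - (-0.011253)×(2.233550 - 2.214683)/(-0.011253 - (-0.095179))
       = 2.236080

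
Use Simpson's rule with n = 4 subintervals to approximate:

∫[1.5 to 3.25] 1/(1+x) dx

f(x) = 1/(1+x)
a = 1.5, b = 3.25, n = 4
h = (b - a)/n = 0.437500

Simpson's rule: (h/3)[f(x₀) + 4f(x₁) + 2f(x₂) + ... + f(xₙ)]

x_0 = 1.5000, f(x_0) = 0.400000, coefficient = 1
x_1 = 1.9375, f(x_1) = 0.340426, coefficient = 4
x_2 = 2.3750, f(x_2) = 0.296296, coefficient = 2
x_3 = 2.8125, f(x_3) = 0.262295, coefficient = 4
x_4 = 3.2500, f(x_4) = 0.235294, coefficient = 1

I ≈ (0.437500/3) × 3.638769 = 0.530654
Exact value: 0.530628
Error: 0.000026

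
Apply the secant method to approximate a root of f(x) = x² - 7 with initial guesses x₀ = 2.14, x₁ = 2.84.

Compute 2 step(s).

f(x) = x² - 7
x₀ = 2.14, x₁ = 2.84

Secant formula: x_{n+1} = x_n - f(x_n)(x_n - x_{n-1})/(f(x_n) - f(x_{n-1}))

Iteration 1:
  f(2.140000) = -2.420400
  f(2.840000) = 1.065600
  x_2 = 2.840000 - 1.065600×(2.840000 - 2.140000)/(1.065600 - (-2.420400))
       = 2.626024
Iteration 2:
  f(2.840000) = 1.065600
  f(2.626024) = -0.103997
  x_3 = 2.626024 - (-0.103997)×(2.626024 - 2.840000)/(-0.103997 - 1.065600)
       = 2.645050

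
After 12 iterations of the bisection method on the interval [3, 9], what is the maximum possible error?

Bisection error bound: |error| ≤ (b-a)/2^n
|error| ≤ (9 - 3)/2^12 = 6/2^12
|error| ≤ 0.0014648438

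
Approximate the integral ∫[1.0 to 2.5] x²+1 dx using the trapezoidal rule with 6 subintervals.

f(x) = x²+1
a = 1.0, b = 2.5, n = 6
h = (b - a)/n = 0.250000

Trapezoidal rule: (h/2)[f(x₀) + 2f(x₁) + 2f(x₂) + ... + f(xₙ)]

x_0 = 1.0000, f(x_0) = 2.000000, coefficient = 1
x_1 = 1.2500, f(x_1) = 2.562500, coefficient = 2
x_2 = 1.5000, f(x_2) = 3.250000, coefficient = 2
x_3 = 1.7500, f(x_3) = 4.062500, coefficient = 2
x_4 = 2.0000, f(x_4) = 5.000000, coefficient = 2
x_5 = 2.2500, f(x_5) = 6.062500, coefficient = 2
x_6 = 2.5000, f(x_6) = 7.250000, coefficient = 1

I ≈ (0.250000/2) × 51.125000 = 6.390625
Exact value: 6.375000
Error: 0.015625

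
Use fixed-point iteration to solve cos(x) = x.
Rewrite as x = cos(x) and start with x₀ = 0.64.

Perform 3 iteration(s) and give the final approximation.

Equation: cos(x) = x
Fixed-point form: x = cos(x)
x₀ = 0.64

x_1 = g(0.640000) = 0.802096
x_2 = g(0.802096) = 0.695202
x_3 = g(0.695202) = 0.767924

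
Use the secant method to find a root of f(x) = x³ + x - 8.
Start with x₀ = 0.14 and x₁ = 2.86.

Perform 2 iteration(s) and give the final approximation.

f(x) = x³ + x - 8
x₀ = 0.14, x₁ = 2.86

Secant formula: x_{n+1} = x_n - f(x_n)(x_n - x_{n-1})/(f(x_n) - f(x_{n-1}))

Iteration 1:
  f(0.140000) = -7.857256
  f(2.860000) = 18.253656
  x_2 = 2.860000 - 18.253656×(2.860000 - 0.140000)/(18.253656 - (-7.857256))
       = 0.958498
Iteration 2:
  f(2.860000) = 18.253656
  f(0.958498) = -6.160911
  x_3 = 0.958498 - (-6.160911)×(0.958498 - 2.860000)/(-6.160911 - 18.253656)
       = 1.438334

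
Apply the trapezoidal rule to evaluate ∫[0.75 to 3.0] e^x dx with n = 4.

f(x) = e^x
a = 0.75, b = 3.0, n = 4
h = (b - a)/n = 0.562500

Trapezoidal rule: (h/2)[f(x₀) + 2f(x₁) + 2f(x₂) + ... + f(xₙ)]

x_0 = 0.7500, f(x_0) = 2.117000, coefficient = 1
x_1 = 1.3125, f(x_1) = 3.715451, coefficient = 2
x_2 = 1.8750, f(x_2) = 6.520819, coefficient = 2
x_3 = 2.4375, f(x_3) = 11.444394, coefficient = 2
x_4 = 3.0000, f(x_4) = 20.085537, coefficient = 1

I ≈ (0.562500/2) × 65.563865 = 18.439837
Exact value: 17.968537
Error: 0.471300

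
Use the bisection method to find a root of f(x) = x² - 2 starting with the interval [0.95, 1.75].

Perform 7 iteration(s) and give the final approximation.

f(x) = x² - 2
Initial interval: [0.95, 1.75]

Iteration 1:
  c_1 = (0.950000 + 1.750000)/2 = 1.350000
  f(c_1) = f(1.350000) = -0.177500
  f(a) × f(c) ≥ 0, new interval: [1.350000, 1.750000]
Iteration 2:
  c_2 = (1.350000 + 1.750000)/2 = 1.550000
  f(c_2) = f(1.550000) = 0.402500
  f(a) × f(c) < 0, new interval: [1.350000, 1.550000]
Iteration 3:
  c_3 = (1.350000 + 1.550000)/2 = 1.450000
  f(c_3) = f(1.450000) = 0.102500
  f(a) × f(c) < 0, new interval: [1.350000, 1.450000]
Iteration 4:
  c_4 = (1.350000 + 1.450000)/2 = 1.400000
  f(c_4) = f(1.400000) = -0.040000
  f(a) × f(c) ≥ 0, new interval: [1.400000, 1.450000]
Iteration 5:
  c_5 = (1.400000 + 1.450000)/2 = 1.425000
  f(c_5) = f(1.425000) = 0.030625
  f(a) × f(c) < 0, new interval: [1.400000, 1.425000]
Iteration 6:
  c_6 = (1.400000 + 1.425000)/2 = 1.412500
  f(c_6) = f(1.412500) = -0.004844
  f(a) × f(c) ≥ 0, new interval: [1.412500, 1.425000]
Iteration 7:
  c_7 = (1.412500 + 1.425000)/2 = 1.418750
  f(c_7) = f(1.418750) = 0.012852
  f(a) × f(c) < 0, new interval: [1.412500, 1.418750]

After 7 iteration(s), the approximation is c_7 = 1.418750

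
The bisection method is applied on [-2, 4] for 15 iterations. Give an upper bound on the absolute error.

Bisection error bound: |error| ≤ (b-a)/2^n
|error| ≤ (4 - (-2))/2^15 = 6/2^15
|error| ≤ 0.0001831055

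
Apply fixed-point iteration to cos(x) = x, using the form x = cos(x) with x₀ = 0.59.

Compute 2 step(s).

Equation: cos(x) = x
Fixed-point form: x = cos(x)
x₀ = 0.59

x_1 = g(0.590000) = 0.830941
x_2 = g(0.830941) = 0.674181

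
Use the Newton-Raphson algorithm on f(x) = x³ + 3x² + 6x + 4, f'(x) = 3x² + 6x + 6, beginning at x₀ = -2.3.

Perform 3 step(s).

f(x) = x³ + 3x² + 6x + 4
f'(x) = 3x² + 6x + 6
x₀ = -2.3

Newton-Raphson formula: x_{n+1} = x_n - f(x_n)/f'(x_n)

Iteration 1:
  f(-2.300000) = -6.097000
  f'(-2.300000) = 8.070000
  x_1 = -2.300000 - (-6.097000)/8.070000 = -1.544486
Iteration 2:
  f(-1.544486) = -1.794878
  f'(-1.544486) = 3.889394
  x_2 = -1.544486 - (-1.794878)/3.889394 = -1.083006
Iteration 3:
  f(-1.083006) = -0.249589
  f'(-1.083006) = 3.020670
  x_3 = -1.083006 - (-0.249589)/3.020670 = -1.000379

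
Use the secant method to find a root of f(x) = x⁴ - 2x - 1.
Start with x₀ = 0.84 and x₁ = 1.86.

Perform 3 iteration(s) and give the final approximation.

f(x) = x⁴ - 2x - 1
x₀ = 0.84, x₁ = 1.86

Secant formula: x_{n+1} = x_n - f(x_n)(x_n - x_{n-1})/(f(x_n) - f(x_{n-1}))

Iteration 1:
  f(0.840000) = -2.182129
  f(1.860000) = 7.248832
  x_2 = 1.860000 - 7.248832×(1.860000 - 0.840000)/(7.248832 - (-2.182129))
       = 1.076007
Iteration 2:
  f(1.860000) = 7.248832
  f(1.076007) = -1.811534
  x_3 = 1.076007 - (-1.811534)×(1.076007 - 1.860000)/(-1.811534 - 7.248832)
       = 1.232759
Iteration 3:
  f(1.076007) = -1.811534
  f(1.232759) = -1.156047
  x_4 = 1.232759 - (-1.156047)×(1.232759 - 1.076007)/(-1.156047 - (-1.811534))
       = 1.509214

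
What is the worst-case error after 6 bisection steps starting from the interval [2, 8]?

Bisection error bound: |error| ≤ (b-a)/2^n
|error| ≤ (8 - 2)/2^6 = 6/2^6
|error| ≤ 0.0937500000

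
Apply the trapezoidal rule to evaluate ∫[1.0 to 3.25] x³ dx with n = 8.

f(x) = x³
a = 1.0, b = 3.25, n = 8
h = (b - a)/n = 0.281250

Trapezoidal rule: (h/2)[f(x₀) + 2f(x₁) + 2f(x₂) + ... + f(xₙ)]

x_0 = 1.0000, f(x_0) = 1.000000, coefficient = 1
x_1 = 1.2812, f(x_1) = 2.103302, coefficient = 2
x_2 = 1.5625, f(x_2) = 3.814697, coefficient = 2
x_3 = 1.8438, f(x_3) = 6.267670, coefficient = 2
x_4 = 2.1250, f(x_4) = 9.595703, coefficient = 2
x_5 = 2.4062, f(x_5) = 13.932281, coefficient = 2
x_6 = 2.6875, f(x_6) = 19.410889, coefficient = 2
x_7 = 2.9688, f(x_7) = 26.165009, coefficient = 2
x_8 = 3.2500, f(x_8) = 34.328125, coefficient = 1

I ≈ (0.281250/2) × 197.907227 = 27.830704
Exact value: 27.641602
Error: 0.189102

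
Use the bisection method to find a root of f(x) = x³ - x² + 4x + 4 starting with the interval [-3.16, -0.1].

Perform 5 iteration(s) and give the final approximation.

f(x) = x³ - x² + 4x + 4
Initial interval: [-3.16, -0.1]

Iteration 1:
  c_1 = (-3.160000 + (-0.100000))/2 = -1.630000
  f(c_1) = f(-1.630000) = -9.507647
  f(a) × f(c) ≥ 0, new interval: [-1.630000, -0.100000]
Iteration 2:
  c_2 = (-1.630000 + (-0.100000))/2 = -0.865000
  f(c_2) = f(-0.865000) = -0.855440
  f(a) × f(c) ≥ 0, new interval: [-0.865000, -0.100000]
Iteration 3:
  c_3 = (-0.865000 + (-0.100000))/2 = -0.482500
  f(c_3) = f(-0.482500) = 1.724865
  f(a) × f(c) < 0, new interval: [-0.865000, -0.482500]
Iteration 4:
  c_4 = (-0.865000 + (-0.482500))/2 = -0.673750
  f(c_4) = f(-0.673750) = 0.545219
  f(a) × f(c) < 0, new interval: [-0.865000, -0.673750]
Iteration 5:
  c_5 = (-0.865000 + (-0.673750))/2 = -0.769375
  f(c_5) = f(-0.769375) = -0.124860
  f(a) × f(c) ≥ 0, new interval: [-0.769375, -0.673750]

After 5 iteration(s), the approximation is c_5 = -0.769375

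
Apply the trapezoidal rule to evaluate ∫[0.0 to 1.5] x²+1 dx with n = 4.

f(x) = x²+1
a = 0.0, b = 1.5, n = 4
h = (b - a)/n = 0.375000

Trapezoidal rule: (h/2)[f(x₀) + 2f(x₁) + 2f(x₂) + ... + f(xₙ)]

x_0 = 0.0000, f(x_0) = 1.000000, coefficient = 1
x_1 = 0.3750, f(x_1) = 1.140625, coefficient = 2
x_2 = 0.7500, f(x_2) = 1.562500, coefficient = 2
x_3 = 1.1250, f(x_3) = 2.265625, coefficient = 2
x_4 = 1.5000, f(x_4) = 3.250000, coefficient = 1

I ≈ (0.375000/2) × 14.187500 = 2.660156
Exact value: 2.625000
Error: 0.035156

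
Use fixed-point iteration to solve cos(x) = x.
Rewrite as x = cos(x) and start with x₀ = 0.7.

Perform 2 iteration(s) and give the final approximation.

Equation: cos(x) = x
Fixed-point form: x = cos(x)
x₀ = 0.7

x_1 = g(0.700000) = 0.764842
x_2 = g(0.764842) = 0.721492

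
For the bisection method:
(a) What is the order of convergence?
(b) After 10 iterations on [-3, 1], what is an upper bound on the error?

(a) Bisection has linear (order 1) convergence; the error is halved each step.

(b) Error bound = (b-a)/2^n = (1 - (-3))/2^{10}
    = 4/2^{10}

(a) 1 (linear); (b) error ≤ 3.91e-03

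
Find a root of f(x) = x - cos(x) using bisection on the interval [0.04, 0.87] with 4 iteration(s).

f(x) = x - cos(x)
Initial interval: [0.04, 0.87]

Iteration 1:
  c_1 = (0.040000 + 0.870000)/2 = 0.455000
  f(c_1) = f(0.455000) = -0.443261
  f(a) × f(c) ≥ 0, new interval: [0.455000, 0.870000]
Iteration 2:
  c_2 = (0.455000 + 0.870000)/2 = 0.662500
  f(c_2) = f(0.662500) = -0.125957
  f(a) × f(c) ≥ 0, new interval: [0.662500, 0.870000]
Iteration 3:
  c_3 = (0.662500 + 0.870000)/2 = 0.766250
  f(c_3) = f(0.766250) = 0.045734
  f(a) × f(c) < 0, new interval: [0.662500, 0.766250]
Iteration 4:
  c_4 = (0.662500 + 0.766250)/2 = 0.714375
  f(c_4) = f(0.714375) = -0.041128
  f(a) × f(c) ≥ 0, new interval: [0.714375, 0.766250]

After 4 iteration(s), the approximation is c_4 = 0.714375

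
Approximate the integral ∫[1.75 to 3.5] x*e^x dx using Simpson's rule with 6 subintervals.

f(x) = x*e^x
a = 1.75, b = 3.5, n = 6
h = (b - a)/n = 0.291667

Simpson's rule: (h/3)[f(x₀) + 4f(x₁) + 2f(x₂) + ... + f(xₙ)]

x_0 = 1.7500, f(x_0) = 10.070555, coefficient = 1
x_1 = 2.0417, f(x_1) = 15.727852, coefficient = 4
x_2 = 2.3333, f(x_2) = 24.061937, coefficient = 2
x_3 = 2.6250, f(x_3) = 36.237007, coefficient = 4
x_4 = 2.9167, f(x_4) = 53.898793, coefficient = 2
x_5 = 3.2083, f(x_5) = 79.367179, coefficient = 4
x_6 = 3.5000, f(x_6) = 115.904082, coefficient = 1

I ≈ (0.291667/3) × 807.224248 = 78.480135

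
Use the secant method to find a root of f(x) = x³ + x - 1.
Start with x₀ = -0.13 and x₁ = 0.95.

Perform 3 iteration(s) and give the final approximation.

f(x) = x³ + x - 1
x₀ = -0.13, x₁ = 0.95

Secant formula: x_{n+1} = x_n - f(x_n)(x_n - x_{n-1})/(f(x_n) - f(x_{n-1}))

Iteration 1:
  f(-0.130000) = -1.132197
  f(0.950000) = 0.807375
  x_2 = 0.950000 - 0.807375×(0.950000 - (-0.130000))/(0.807375 - (-1.132197))
       = 0.500434
Iteration 2:
  f(0.950000) = 0.807375
  f(0.500434) = -0.374240
  x_3 = 0.500434 - (-0.374240)×(0.500434 - 0.950000)/(-0.374240 - 0.807375)
       = 0.642820
Iteration 3:
  f(0.500434) = -0.374240
  f(0.642820) = -0.091555
  x_4 = 0.642820 - (-0.091555)×(0.642820 - 0.500434)/(-0.091555 - (-0.374240))
       = 0.688936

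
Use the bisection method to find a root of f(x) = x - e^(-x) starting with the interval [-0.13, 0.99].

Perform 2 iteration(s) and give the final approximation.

f(x) = x - e^(-x)
Initial interval: [-0.13, 0.99]

Iteration 1:
  c_1 = (-0.130000 + 0.990000)/2 = 0.430000
  f(c_1) = f(0.430000) = -0.220509
  f(a) × f(c) ≥ 0, new interval: [0.430000, 0.990000]
Iteration 2:
  c_2 = (0.430000 + 0.990000)/2 = 0.710000
  f(c_2) = f(0.710000) = 0.218356
  f(a) × f(c) < 0, new interval: [0.430000, 0.710000]

After 2 iteration(s), the approximation is c_2 = 0.710000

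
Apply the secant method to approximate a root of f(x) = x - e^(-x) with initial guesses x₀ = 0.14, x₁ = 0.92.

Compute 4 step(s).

f(x) = x - e^(-x)
x₀ = 0.14, x₁ = 0.92

Secant formula: x_{n+1} = x_n - f(x_n)(x_n - x_{n-1})/(f(x_n) - f(x_{n-1}))

Iteration 1:
  f(0.140000) = -0.729358
  f(0.920000) = 0.521481
  x_2 = 0.920000 - 0.521481×(0.920000 - 0.140000)/(0.521481 - (-0.729358))
       = 0.594814
Iteration 2:
  f(0.920000) = 0.521481
  f(0.594814) = 0.043149
  x_3 = 0.594814 - 0.043149×(0.594814 - 0.920000)/(0.043149 - 0.521481)
       = 0.565480
Iteration 3:
  f(0.594814) = 0.043149
  f(0.565480) = -0.002607
  x_4 = 0.565480 - (-0.002607)×(0.565480 - 0.594814)/(-0.002607 - 0.043149)
       = 0.567152
Iteration 4:
  f(0.565480) = -0.002607
  f(0.567152) = 0.000013
  x_5 = 0.567152 - 0.000013×(0.567152 - 0.565480)/(0.000013 - (-0.002607))
       = 0.567143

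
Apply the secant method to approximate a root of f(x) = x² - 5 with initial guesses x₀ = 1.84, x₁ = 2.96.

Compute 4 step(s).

f(x) = x² - 5
x₀ = 1.84, x₁ = 2.96

Secant formula: x_{n+1} = x_n - f(x_n)(x_n - x_{n-1})/(f(x_n) - f(x_{n-1}))

Iteration 1:
  f(1.840000) = -1.614400
  f(2.960000) = 3.761600
  x_2 = 2.960000 - 3.761600×(2.960000 - 1.840000)/(3.761600 - (-1.614400))
       = 2.176333
Iteration 2:
  f(2.960000) = 3.761600
  f(2.176333) = -0.263573
  x_3 = 2.176333 - (-0.263573)×(2.176333 - 2.960000)/(-0.263573 - 3.761600)
       = 2.227649
Iteration 3:
  f(2.176333) = -0.263573
  f(2.227649) = -0.037581
  x_4 = 2.227649 - (-0.037581)×(2.227649 - 2.176333)/(-0.037581 - (-0.263573))
       = 2.236182
Iteration 4:
  f(2.227649) = -0.037581
  f(2.236182) = 0.000511
  x_5 = 2.236182 - 0.000511×(2.236182 - 2.227649)/(0.000511 - (-0.037581))
       = 2.236068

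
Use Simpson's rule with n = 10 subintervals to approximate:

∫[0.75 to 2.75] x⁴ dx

f(x) = x⁴
a = 0.75, b = 2.75, n = 10
h = (b - a)/n = 0.200000

Simpson's rule: (h/3)[f(x₀) + 4f(x₁) + 2f(x₂) + ... + f(xₙ)]

x_0 = 0.7500, f(x_0) = 0.316406, coefficient = 1
x_1 = 0.9500, f(x_1) = 0.814506, coefficient = 4
x_2 = 1.1500, f(x_2) = 1.749006, coefficient = 2
x_3 = 1.3500, f(x_3) = 3.321506, coefficient = 4
x_4 = 1.5500, f(x_4) = 5.772006, coefficient = 2
x_5 = 1.7500, f(x_5) = 9.378906, coefficient = 4
x_6 = 1.9500, f(x_6) = 14.459006, coefficient = 2
x_7 = 2.1500, f(x_7) = 21.367506, coefficient = 4
x_8 = 2.3500, f(x_8) = 30.498006, coefficient = 2
x_9 = 2.5500, f(x_9) = 42.282506, coefficient = 4
x_10 = 2.7500, f(x_10) = 57.191406, coefficient = 1

I ≈ (0.200000/3) × 471.123587 = 31.408239
Exact value: 31.407813
Error: 0.000427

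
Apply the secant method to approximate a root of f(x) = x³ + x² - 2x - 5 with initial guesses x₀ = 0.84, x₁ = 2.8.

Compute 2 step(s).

f(x) = x³ + x² - 2x - 5
x₀ = 0.84, x₁ = 2.8

Secant formula: x_{n+1} = x_n - f(x_n)(x_n - x_{n-1})/(f(x_n) - f(x_{n-1}))

Iteration 1:
  f(0.840000) = -5.381696
  f(2.800000) = 19.192000
  x_2 = 2.800000 - 19.192000×(2.800000 - 0.840000)/(19.192000 - (-5.381696))
       = 1.269245
Iteration 2:
  f(2.800000) = 19.192000
  f(1.269245) = -3.882778
  x_3 = 1.269245 - (-3.882778)×(1.269245 - 2.800000)/(-3.882778 - 19.192000)
       = 1.526824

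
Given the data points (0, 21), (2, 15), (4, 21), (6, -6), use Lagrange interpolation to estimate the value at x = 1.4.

Lagrange interpolation formula:
P(x) = Σ yᵢ × Lᵢ(x)
where Lᵢ(x) = Π_{j≠i} (x - xⱼ)/(xᵢ - xⱼ)

L_0(1.4) = (1.4 - 2)/(0 - 2) × (1.4 - 4)/(0 - 4) × (1.4 - 6)/(0 - 6) = 0.149500
L_1(1.4) = (1.4 - 0)/(2 - 0) × (1.4 - 4)/(2 - 4) × (1.4 - 6)/(2 - 6) = 1.046500
L_2(1.4) = (1.4 - 0)/(4 - 0) × (1.4 - 2)/(4 - 2) × (1.4 - 6)/(4 - 6) = -0.241500
L_3(1.4) = (1.4 - 0)/(6 - 0) × (1.4 - 2)/(6 - 2) × (1.4 - 4)/(6 - 4) = 0.045500

P(1.4) = 21×L_0(1.4) + 15×L_1(1.4) + 21×L_2(1.4) + (-6)×L_3(1.4)
P(1.4) = 13.492500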